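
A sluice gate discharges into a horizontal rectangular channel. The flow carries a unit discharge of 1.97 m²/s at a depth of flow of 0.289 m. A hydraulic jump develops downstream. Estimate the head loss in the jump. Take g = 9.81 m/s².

V₁ = q/y₁ = 1.97/0.289 = 6.82 m/s. Fr₁ = V₁/√(g·y₁) = 6.82/√(9.81×0.289) = 4.05.
Sequent-depth ratio: y₂/y₁ = ½[√(1 + 8Fr₁²) − 1] = ½[√132.1 − 1] = 5.25.
y₂ = 5.25 × 0.289 = 1.52 m.
Head loss: ΔE = (y₂ − y₁)³/(4y₁y₂) = (1.52 − 0.289)³/(4×0.289×1.52) = 1.85/1.75 = 1.05 m.

ΔE = 1.05 m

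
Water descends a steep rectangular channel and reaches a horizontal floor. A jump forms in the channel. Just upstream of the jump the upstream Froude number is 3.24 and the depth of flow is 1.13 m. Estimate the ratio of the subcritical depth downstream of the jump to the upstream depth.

Fr₁ = 3.24 (given).
Sequent-depth ratio: y₂/y₁ = ½[√(1 + 8Fr₁²) − 1] = ½[√84.98 − 1] = 4.11.

y₂/y₁ = 4.11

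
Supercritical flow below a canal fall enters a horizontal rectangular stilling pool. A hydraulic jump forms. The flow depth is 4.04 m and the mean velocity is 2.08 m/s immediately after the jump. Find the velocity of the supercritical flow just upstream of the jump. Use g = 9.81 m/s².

V₁ = 11.3 m/s

Fr₂ = V₂/√(g·y₂) = 2.08/√(9.81×4.04) = 0.330.
Since the conjugate-depth ratio holds either way, y₁/y₂ = ½[√(1 + 8Fr₂²) − 1] = ½[√1.873 − 1] = 0.184.
y₁ = 0.184 × 4.04 = 0.745 m.
V₁ = q/y₁ = 8.40/0.745 = 11.3 m/s.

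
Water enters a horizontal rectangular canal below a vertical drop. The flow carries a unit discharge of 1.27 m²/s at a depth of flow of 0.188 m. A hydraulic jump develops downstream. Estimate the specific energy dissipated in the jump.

ΔE = 1.23 m

V₁ = q/y₁ = 1.27/0.188 = 6.76 m/s. Fr₁ = V₁/√(g·y₁) = 6.76/√(9.81×0.188) = 4.97.
From the momentum equation for a rectangular channel, y₂/y₁ = ½[√(1 + 8Fr₁²) − 1] = ½[√198.9 − 1] = 6.55.
y₂ = 6.55 × 0.188 = 1.23 m.
Head loss: ΔE = (y₂ − y₁)³/(4y₁y₂) = (1.23 − 0.188)³/(4×0.188×1.23) = 1.14/0.926 = 1.23 m.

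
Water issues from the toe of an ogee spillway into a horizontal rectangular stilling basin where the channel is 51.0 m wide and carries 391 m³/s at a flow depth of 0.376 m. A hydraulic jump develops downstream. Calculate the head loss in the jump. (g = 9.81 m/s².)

ΔE = 16.0 m

q = Q/b = 391/51.0 = 7.67 m²/s; V₁ = q/y₁ = 20.4 m/s. Fr₁ = V₁/√(g·y₁) = 10.6.
Bélanger equation: y₂/y₁ = ½[√(1 + 8Fr₁²) − 1] = ½[√902.7 − 1] = 14.5.
y₂ = 14.5 × 0.376 = 5.46 m.
V₂ = q/y₂ = 7.67/5.46 = 1.40 m/s. E₁ = y₁ + V₁²/2g = 21.6 m; E₂ = y₂ + V₂²/2g = 5.56 m. ΔE = E₁ − E₂ = 16.0 m.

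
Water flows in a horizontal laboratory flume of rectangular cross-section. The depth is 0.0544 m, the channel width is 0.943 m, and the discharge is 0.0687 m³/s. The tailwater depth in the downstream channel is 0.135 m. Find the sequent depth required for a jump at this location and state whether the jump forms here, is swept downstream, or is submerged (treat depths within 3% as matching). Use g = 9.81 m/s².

y₂ = 0.116 m; the jump is submerged

q = Q/b = 0.0687/0.943 = 0.0729 m²/s; V₁ = q/y₁ = 1.34 m/s. Fr₁ = V₁/√(g·y₁) = 1.83.
From the momentum equation for a rectangular channel, y₂/y₁ = ½[√(1 + 8Fr₁²) − 1] = ½[√27.89 − 1] = 2.14.
y₂ = 2.14 × 0.0544 = 0.116 m.
Tailwater y_tw = 0.135 m: y_tw > y₂, so the jump is submerged.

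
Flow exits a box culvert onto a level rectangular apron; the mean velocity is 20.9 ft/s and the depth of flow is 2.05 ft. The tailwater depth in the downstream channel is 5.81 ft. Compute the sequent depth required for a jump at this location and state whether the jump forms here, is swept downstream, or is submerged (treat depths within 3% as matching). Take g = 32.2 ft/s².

Fr₁ = V₁/√(g·y₁) = 20.9/√(32.2×2.05) = 2.57.
Conjugate-depth relation: y₂/y₁ = ½[√(1 + 8Fr₁²) − 1] = ½[√53.94 − 1] = 3.17.
y₂ = 3.17 × 2.05 = 6.50 ft.
Tailwater y_tw = 5.81 ft: y_tw < y₂, so the jump is swept downstream.

y₂ = 6.50 ft; the jump is swept downstream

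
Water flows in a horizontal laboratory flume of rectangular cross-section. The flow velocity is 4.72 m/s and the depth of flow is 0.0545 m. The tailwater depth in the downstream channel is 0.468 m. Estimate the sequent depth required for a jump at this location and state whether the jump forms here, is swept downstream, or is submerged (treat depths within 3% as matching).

y₂ = 0.471 m; the jump forms here

Fr₁ = V₁/√(g·y₁) = 4.72/√(9.81×0.0545) = 6.46.
By Bélanger, y₂/y₁ = ½[√(1 + 8Fr₁²) − 1] = ½[√334.4 − 1] = 8.64.
y₂ = 8.64 × 0.0545 = 0.471 m.
Tailwater y_tw = 0.468 m: y_tw ≈ y₂, so the jump forms here.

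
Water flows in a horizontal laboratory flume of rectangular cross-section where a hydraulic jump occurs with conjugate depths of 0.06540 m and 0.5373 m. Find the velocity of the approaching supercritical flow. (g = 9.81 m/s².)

For a rectangular channel the momentum equation gives q² = ½·g·y₁·y₂·(y₁ + y₂) = ½×9.81×0.06540×0.5373×0.6027 = 0.1039.
q = √0.1039 = 0.3223 m²/s.
V₁ = q/y₁ = 0.3223/0.06540 = 4.928 m/s.

V₁ = 4.928 m/s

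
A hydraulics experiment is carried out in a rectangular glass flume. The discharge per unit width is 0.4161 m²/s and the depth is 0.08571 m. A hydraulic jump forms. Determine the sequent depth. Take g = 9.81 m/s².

V₁ = q/y₁ = 0.4161/0.08571 = 4.855 m/s. Fr₁ = V₁/√(g·y₁) = 4.855/√(9.81×0.08571) = 5.294.
Bélanger equation: y₂/y₁ = ½[√(1 + 8Fr₁²) − 1] = ½[√225.24 − 1] = 7.004.
y₂ = 7.004 × 0.08571 = 0.6003 m.

y₂ = 0.6003 m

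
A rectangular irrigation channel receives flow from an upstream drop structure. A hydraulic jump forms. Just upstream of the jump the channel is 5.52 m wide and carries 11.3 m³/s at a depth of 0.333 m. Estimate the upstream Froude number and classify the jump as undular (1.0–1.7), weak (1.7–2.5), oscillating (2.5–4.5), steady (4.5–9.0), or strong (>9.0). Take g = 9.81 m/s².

q = Q/b = 11.3/5.52 = 2.05 m²/s; V₁ = q/y₁ = 6.15 m/s. Fr₁ = V₁/√(g·y₁) = 3.40.
Fr₁ = 3.40 lies in the oscillating range.

Fr₁ = 3.40; oscillating jump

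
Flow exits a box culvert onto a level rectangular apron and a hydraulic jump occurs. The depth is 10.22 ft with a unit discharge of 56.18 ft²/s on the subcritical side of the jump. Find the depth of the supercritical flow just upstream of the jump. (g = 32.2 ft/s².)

V₂ = q/y₂ = 56.18/10.22 = 5.497 ft/s; Fr₂ = V₂/√(g·y₂) = 0.3030.
Since the conjugate-depth ratio holds either way, y₁/y₂ = ½[√(1 + 8Fr₂²) − 1] = ½[√1.7346 − 1] = 0.1585.
y₁ = 0.1585 × 10.22 = 1.620 ft.

y₁ = 1.620 ft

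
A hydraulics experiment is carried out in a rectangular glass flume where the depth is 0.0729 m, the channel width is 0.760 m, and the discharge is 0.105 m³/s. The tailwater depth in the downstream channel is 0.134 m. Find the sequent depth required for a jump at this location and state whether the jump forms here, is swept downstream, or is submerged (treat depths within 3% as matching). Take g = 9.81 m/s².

q = Q/b = 0.105/0.760 = 0.138 m²/s; V₁ = q/y₁ = 1.90 m/s. Fr₁ = V₁/√(g·y₁) = 2.24.
Sequent-depth ratio: y₂/y₁ = ½[√(1 + 8Fr₁²) − 1] = ½[√41.18 − 1] = 2.71.
y₂ = 2.71 × 0.0729 = 0.197 m.
Tailwater y_tw = 0.134 m: y_tw < y₂, so the jump is swept downstream.

y₂ = 0.197 m; the jump is swept downstream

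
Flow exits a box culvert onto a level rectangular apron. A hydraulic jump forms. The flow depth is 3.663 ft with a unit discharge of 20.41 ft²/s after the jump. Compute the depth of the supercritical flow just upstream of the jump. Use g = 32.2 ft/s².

V₂ = q/y₂ = 20.41/3.663 = 5.572 ft/s; Fr₂ = V₂/√(g·y₂) = 0.5130.
Since the conjugate-depth ratio holds either way, y₁/y₂ = ½[√(1 + 8Fr₂²) − 1] = ½[√3.1058 − 1] = 0.3812.
y₁ = 0.3812 × 3.663 = 1.396 ft.

y₁ = 1.396 ft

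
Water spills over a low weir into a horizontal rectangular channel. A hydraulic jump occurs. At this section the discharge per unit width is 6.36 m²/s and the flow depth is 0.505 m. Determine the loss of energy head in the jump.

ΔE = 4.65 m

V₁ = q/y₁ = 6.36/0.505 = 12.6 m/s. Fr₁ = V₁/√(g·y₁) = 12.6/√(9.81×0.505) = 5.66.
Bélanger equation: y₂/y₁ = ½[√(1 + 8Fr₁²) − 1] = ½[√257.1 − 1] = 7.52.
y₂ = 7.52 × 0.505 = 3.80 m.
Head loss: ΔE = (y₂ − y₁)³/(4y₁y₂) = (3.80 − 0.505)³/(4×0.505×3.80) = 35.7/7.67 = 4.65 m.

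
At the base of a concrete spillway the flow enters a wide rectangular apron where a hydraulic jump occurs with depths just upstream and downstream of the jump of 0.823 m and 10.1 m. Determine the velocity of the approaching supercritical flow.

For a rectangular channel the momentum equation gives q² = ½·g·y₁·y₂·(y₁ + y₂) = ½×9.81×0.823×10.1×10.9 = 445.
q = √445 = 21.1 m²/s.
V₁ = q/y₁ = 21.1/0.823 = 25.6 m/s.

V₁ = 25.6 m/s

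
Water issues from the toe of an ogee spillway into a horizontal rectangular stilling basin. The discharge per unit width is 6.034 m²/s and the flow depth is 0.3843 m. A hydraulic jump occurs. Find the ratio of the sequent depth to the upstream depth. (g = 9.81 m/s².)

y₂/y₁ = 10.95

V₁ = q/y₁ = 6.034/0.3843 = 15.70 m/s. Fr₁ = V₁/√(g·y₁) = 15.70/√(9.81×0.3843) = 8.087.
From the momentum equation for a rectangular channel, y₂/y₁ = ½[√(1 + 8Fr₁²) − 1] = ½[√524.14 − 1] = 10.95.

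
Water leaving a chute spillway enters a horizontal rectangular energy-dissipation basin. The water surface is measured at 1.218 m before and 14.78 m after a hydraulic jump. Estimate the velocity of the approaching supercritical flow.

V₁ = 30.86 m/s

For a rectangular channel the momentum equation gives q² = ½·g·y₁·y₂·(y₁ + y₂) = ½×9.81×1.218×14.78×16.00 = 1413.
q = √1413 = 37.58 m²/s.
V₁ = q/y₁ = 37.58/1.218 = 30.86 m/s.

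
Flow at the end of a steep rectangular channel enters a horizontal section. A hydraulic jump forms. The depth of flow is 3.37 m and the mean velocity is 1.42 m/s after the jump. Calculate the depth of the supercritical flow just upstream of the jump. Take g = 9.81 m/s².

Fr₂ = V₂/√(g·y₂) = 1.42/√(9.81×3.37) = 0.247.
Since the conjugate-depth ratio holds either way, y₁/y₂ = ½[√(1 + 8Fr₂²) − 1] = ½[√1.488 − 1] = 0.110.
y₁ = 0.110 × 3.37 = 0.370 m.

y₁ = 0.370 m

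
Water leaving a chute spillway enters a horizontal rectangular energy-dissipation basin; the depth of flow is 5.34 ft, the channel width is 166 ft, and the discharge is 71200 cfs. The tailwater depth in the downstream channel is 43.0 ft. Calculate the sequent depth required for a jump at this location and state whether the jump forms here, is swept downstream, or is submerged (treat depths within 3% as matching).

q = Q/b = 71200/166 = 429 ft²/s; V₁ = q/y₁ = 80.3 ft/s. Fr₁ = V₁/√(g·y₁) = 6.13.
By Bélanger, y₂/y₁ = ½[√(1 + 8Fr₁²) − 1] = ½[√301.2 − 1] = 8.18.
y₂ = 8.18 × 5.34 = 43.7 ft.
Tailwater y_tw = 43.0 ft: y_tw ≈ y₂, so the jump forms here.

y₂ = 43.7 ft; the jump forms here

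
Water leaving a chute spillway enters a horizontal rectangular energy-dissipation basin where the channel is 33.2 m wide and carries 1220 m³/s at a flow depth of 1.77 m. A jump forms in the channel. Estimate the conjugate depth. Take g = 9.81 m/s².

q = Q/b = 1220/33.2 = 36.7 m²/s; V₁ = q/y₁ = 20.8 m/s. Fr₁ = V₁/√(g·y₁) = 4.98.
Conjugate-depth relation: y₂/y₁ = ½[√(1 + 8Fr₁²) − 1] = ½[√199.6 − 1] = 6.56.
y₂ = 6.56 × 1.77 = 11.6 m.

y₂ = 11.6 m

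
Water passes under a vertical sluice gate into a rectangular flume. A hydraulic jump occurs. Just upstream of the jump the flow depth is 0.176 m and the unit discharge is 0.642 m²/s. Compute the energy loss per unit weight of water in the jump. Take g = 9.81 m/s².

ΔE = 0.189 m

V₁ = q/y₁ = 0.642/0.176 = 3.65 m/s. Fr₁ = V₁/√(g·y₁) = 3.65/√(9.81×0.176) = 2.78.
By Bélanger, y₂/y₁ = ½[√(1 + 8Fr₁²) − 1] = ½[√62.65 − 1] = 3.46.
y₂ = 3.46 × 0.176 = 0.609 m.
V₂ = q/y₂ = 0.642/0.609 = 1.05 m/s. E₁ = y₁ + V₁²/2g = 0.854 m; E₂ = y₂ + V₂²/2g = 0.665 m. ΔE = E₁ − E₂ = 0.189 m.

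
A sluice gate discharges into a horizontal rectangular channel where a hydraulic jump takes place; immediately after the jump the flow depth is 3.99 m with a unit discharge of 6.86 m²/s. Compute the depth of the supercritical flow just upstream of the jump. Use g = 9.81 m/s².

V₂ = q/y₂ = 6.86/3.99 = 1.72 m/s; Fr₂ = V₂/√(g·y₂) = 0.275.
Since the conjugate-depth ratio holds either way, y₁/y₂ = ½[√(1 + 8Fr₂²) − 1] = ½[√1.604 − 1] = 0.133.
y₁ = 0.133 × 3.99 = 0.532 m.

y₁ = 0.532 m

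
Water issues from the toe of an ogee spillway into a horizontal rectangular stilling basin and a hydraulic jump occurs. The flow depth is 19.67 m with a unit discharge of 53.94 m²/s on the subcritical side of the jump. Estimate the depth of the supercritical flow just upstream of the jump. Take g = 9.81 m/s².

y₁ = 1.429 m

V₂ = q/y₂ = 53.94/19.67 = 2.742 m/s; Fr₂ = V₂/√(g·y₂) = 0.1974.
The Bélanger relation is symmetric: y₁/y₂ = ½[√(1 + 8Fr₂²) − 1] = ½[√1.3118 − 1] = 0.07266.
y₁ = 0.07266 × 19.67 = 1.429 m.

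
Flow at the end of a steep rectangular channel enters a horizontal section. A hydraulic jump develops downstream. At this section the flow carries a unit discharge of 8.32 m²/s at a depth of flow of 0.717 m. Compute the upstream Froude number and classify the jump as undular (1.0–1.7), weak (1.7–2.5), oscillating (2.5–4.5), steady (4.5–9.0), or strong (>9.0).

V₁ = q/y₁ = 8.32/0.717 = 11.6 m/s. Fr₁ = V₁/√(g·y₁) = 11.6/√(9.81×0.717) = 4.38.
Fr₁ = 4.38 lies in the oscillating range.

Fr₁ = 4.38; oscillating jump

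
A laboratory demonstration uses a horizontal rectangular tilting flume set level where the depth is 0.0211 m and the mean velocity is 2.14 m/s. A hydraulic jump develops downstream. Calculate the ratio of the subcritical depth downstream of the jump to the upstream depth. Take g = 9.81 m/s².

Fr₁ = V₁/√(g·y₁) = 2.14/√(9.81×0.0211) = 4.70.
By Bélanger, y₂/y₁ = ½[√(1 + 8Fr₁²) − 1] = ½[√178.0 − 1] = 6.17.

y₂/y₁ = 6.17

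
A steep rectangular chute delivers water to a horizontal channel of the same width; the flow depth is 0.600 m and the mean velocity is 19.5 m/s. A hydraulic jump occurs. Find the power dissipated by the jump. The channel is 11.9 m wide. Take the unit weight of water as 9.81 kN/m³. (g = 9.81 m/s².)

P = 18152 kW

Fr₁ = V₁/√(g·y₁) = 19.5/√(9.81×0.600) = 8.04.
Sequent-depth ratio: y₂/y₁ = ½[√(1 + 8Fr₁²) − 1] = ½[√517.8 − 1] = 10.9.
y₂ = 10.9 × 0.600 = 6.53 m.
Head loss: ΔE = (y₂ − y₁)³/(4y₁y₂) = (6.53 − 0.600)³/(4×0.600×6.53) = 208/15.7 = 13.3 m.
q = V₁·y₁ = 19.5 × 0.600 = 11.7 m²/s. Q = q·b = 11.7 × 11.9 = 139 m³/s. P = γ·Q·ΔE = 9.81 × 139 × 13.3 = 18152 kW.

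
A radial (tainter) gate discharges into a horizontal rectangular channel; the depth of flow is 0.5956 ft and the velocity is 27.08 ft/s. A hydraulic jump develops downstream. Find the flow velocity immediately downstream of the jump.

V₂ = 3.279 ft/s

Fr₁ = V₁/√(g·y₁) = 27.08/√(32.2×0.5956) = 6.184.
By Bélanger, y₂/y₁ = ½[√(1 + 8Fr₁²) − 1] = ½[√306.90 − 1] = 8.259.
y₂ = 8.259 × 0.5956 = 4.919 ft.
q = V₁·y₁ = 27.08 × 0.5956 = 16.13 ft²/s.
V₂ = q/y₂ = 16.13/4.919 = 3.279 ft/s.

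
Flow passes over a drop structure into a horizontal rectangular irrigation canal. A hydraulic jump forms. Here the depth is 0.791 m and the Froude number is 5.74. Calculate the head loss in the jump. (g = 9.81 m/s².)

ΔE = 7.56 m

Fr₁ = 5.74 (given).
Sequent-depth ratio: y₂/y₁ = ½[√(1 + 8Fr₁²) − 1] = ½[√264.6 − 1] = 7.63.
y₂ = 7.63 × 0.791 = 6.04 m.
Head loss: ΔE = (y₂ − y₁)³/(4y₁y₂) = (6.04 − 0.791)³/(4×0.791×6.04) = 144/19.1 = 7.56 m.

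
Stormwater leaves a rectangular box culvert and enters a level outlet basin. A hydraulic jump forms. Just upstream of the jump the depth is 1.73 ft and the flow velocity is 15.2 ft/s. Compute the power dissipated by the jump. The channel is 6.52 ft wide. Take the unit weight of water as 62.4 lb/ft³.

Fr₁ = V₁/√(g·y₁) = 15.2/√(32.2×1.73) = 2.04.
Conjugate-depth relation: y₂/y₁ = ½[√(1 + 8Fr₁²) − 1] = ½[√34.18 − 1] = 2.42.
y₂ = 2.42 × 1.73 = 4.19 ft.
Head loss: ΔE = (y₂ − y₁)³/(4y₁y₂) = (4.19 − 1.73)³/(4×1.73×4.19) = 14.9/29.0 = 0.514 ft.
q = V₁·y₁ = 15.2 × 1.73 = 26.3 ft²/s. Q = q·b = 26.3 × 6.52 = 171 cfs. P = γ·Q·ΔE/550 = 62.4 × 171 × 0.514 / 550 = 10.0 hp.

P = 10.0 hp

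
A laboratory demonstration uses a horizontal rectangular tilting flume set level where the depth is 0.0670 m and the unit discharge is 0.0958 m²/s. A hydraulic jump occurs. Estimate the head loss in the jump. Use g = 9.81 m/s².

V₁ = q/y₁ = 0.0958/0.0670 = 1.43 m/s. Fr₁ = V₁/√(g·y₁) = 1.43/√(9.81×0.0670) = 1.76.
Sequent-depth ratio: y₂/y₁ = ½[√(1 + 8Fr₁²) − 1] = ½[√25.88 − 1] = 2.04.
y₂ = 2.04 × 0.0670 = 0.137 m.
Head loss: ΔE = (y₂ − y₁)³/(4y₁y₂) = (0.137 − 0.0670)³/(4×0.0670×0.137) = 0.000342/0.0367 = 0.00932 m.

ΔE = 0.00932 m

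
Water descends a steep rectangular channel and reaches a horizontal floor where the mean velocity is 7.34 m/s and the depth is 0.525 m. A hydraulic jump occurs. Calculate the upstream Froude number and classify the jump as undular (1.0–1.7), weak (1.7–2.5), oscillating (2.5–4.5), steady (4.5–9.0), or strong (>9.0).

Fr₁ = 3.23; oscillating jump

Fr₁ = V₁/√(g·y₁) = 7.34/√(9.81×0.525) = 3.23.
Fr₁ = 3.23 lies in the oscillating range.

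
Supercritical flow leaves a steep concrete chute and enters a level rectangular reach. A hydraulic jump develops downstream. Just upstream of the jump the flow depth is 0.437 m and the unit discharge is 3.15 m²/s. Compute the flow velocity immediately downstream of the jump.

V₁ = q/y₁ = 3.15/0.437 = 7.21 m/s. Fr₁ = V₁/√(g·y₁) = 7.21/√(9.81×0.437) = 3.48.
Conjugate-depth relation: y₂/y₁ = ½[√(1 + 8Fr₁²) − 1] = ½[√97.96 − 1] = 4.45.
y₂ = 4.45 × 0.437 = 1.94 m.
V₂ = q/y₂ = 3.15/1.94 = 1.62 m/s.

V₂ = 1.62 m/s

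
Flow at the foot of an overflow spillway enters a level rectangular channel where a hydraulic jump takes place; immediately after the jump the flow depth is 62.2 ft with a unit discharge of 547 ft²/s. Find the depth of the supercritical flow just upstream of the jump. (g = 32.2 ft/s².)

V₂ = q/y₂ = 547/62.2 = 8.79 ft/s; Fr₂ = V₂/√(g·y₂) = 0.197.
Applying the sequent-depth relation in reverse, y₁/y₂ = ½[√(1 + 8Fr₂²) − 1] = ½[√1.309 − 1] = 0.0720.
y₁ = 0.0720 × 62.2 = 4.48 ft.

y₁ = 4.48 ft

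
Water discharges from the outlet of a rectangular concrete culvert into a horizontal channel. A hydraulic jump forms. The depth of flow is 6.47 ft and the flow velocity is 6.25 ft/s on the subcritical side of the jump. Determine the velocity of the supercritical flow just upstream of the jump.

Fr₂ = V₂/√(g·y₂) = 6.25/√(32.2×6.47) = 0.433.
From the momentum equation (using Fr₂), y₁/y₂ = ½[√(1 + 8Fr₂²) − 1] = ½[√2.500 − 1] = 0.291.
y₁ = 0.291 × 6.47 = 1.88 ft.
V₁ = q/y₁ = 40.4/1.88 = 21.5 ft/s.

V₁ = 21.5 ft/s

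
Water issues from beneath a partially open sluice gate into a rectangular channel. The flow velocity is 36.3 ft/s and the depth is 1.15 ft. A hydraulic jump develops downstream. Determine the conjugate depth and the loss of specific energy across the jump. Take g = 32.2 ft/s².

y₂ = 9.14 ft; ΔE = 12.1 ft

Fr₁ = V₁/√(g·y₁) = 36.3/√(32.2×1.15) = 5.97.
Bélanger equation: y₂/y₁ = ½[√(1 + 8Fr₁²) − 1] = ½[√285.7 − 1] = 7.95.
y₂ = 7.95 × 1.15 = 9.14 ft.
Head loss: ΔE = (y₂ − y₁)³/(4y₁y₂) = (9.14 − 1.15)³/(4×1.15×9.14) = 511/42.1 = 12.1 ft.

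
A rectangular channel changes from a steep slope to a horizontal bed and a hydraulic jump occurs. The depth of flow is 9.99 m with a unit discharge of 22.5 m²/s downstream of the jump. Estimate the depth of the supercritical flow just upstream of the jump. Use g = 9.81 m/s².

y₁ = 0.945 m

V₂ = q/y₂ = 22.5/9.99 = 2.25 m/s; Fr₂ = V₂/√(g·y₂) = 0.228.
From the momentum equation (using Fr₂), y₁/y₂ = ½[√(1 + 8Fr₂²) − 1] = ½[√1.414 − 1] = 0.0946.
y₁ = 0.0946 × 9.99 = 0.945 m.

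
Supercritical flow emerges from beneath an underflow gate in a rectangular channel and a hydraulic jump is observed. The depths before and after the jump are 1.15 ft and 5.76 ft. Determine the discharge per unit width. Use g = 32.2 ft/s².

q = 27.1 ft²/s

For a rectangular channel the momentum equation gives q² = ½·g·y₁·y₂·(y₁ + y₂) = ½×32.2×1.15×5.76×6.91 = 737.
q = √737 = 27.1 ft²/s.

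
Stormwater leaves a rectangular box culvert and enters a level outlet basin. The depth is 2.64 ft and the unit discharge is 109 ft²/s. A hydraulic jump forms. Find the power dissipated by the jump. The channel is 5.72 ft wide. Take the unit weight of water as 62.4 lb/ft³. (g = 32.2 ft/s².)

P = 912 hp

V₁ = q/y₁ = 109/2.64 = 41.3 ft/s. Fr₁ = V₁/√(g·y₁) = 41.3/√(32.2×2.64) = 4.48.
From the momentum equation for a rectangular channel, y₂/y₁ = ½[√(1 + 8Fr₁²) − 1] = ½[√161.4 − 1] = 5.85.
y₂ = 5.85 × 2.64 = 15.5 ft.
V₂ = q/y₂ = 109/15.5 = 7.05 ft/s. E₁ = y₁ + V₁²/2g = 29.1 ft; E₂ = y₂ + V₂²/2g = 16.2 ft. ΔE = E₁ − E₂ = 12.9 ft.
Q = q·b = 109 × 5.72 = 623 cfs. P = γ·Q·ΔE/550 = 62.4 × 623 × 12.9 / 550 = 912 hp.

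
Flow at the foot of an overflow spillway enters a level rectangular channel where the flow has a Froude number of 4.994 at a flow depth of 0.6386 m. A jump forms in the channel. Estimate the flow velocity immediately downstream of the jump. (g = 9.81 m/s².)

V₂ = 1.900 m/s

Fr₁ = 4.994 (given).
From the momentum equation for a rectangular channel, y₂/y₁ = ½[√(1 + 8Fr₁²) − 1] = ½[√200.52 − 1] = 6.580.
y₂ = 6.580 × 0.6386 = 4.202 m.
V₁ = Fr₁·√(g·y₁) = 4.994×√(9.81×0.6386) = 12.50 m/s; q = V₁·y₁ = 7.982 m²/s.
V₂ = q/y₂ = 7.982/4.202 = 1.900 m/s.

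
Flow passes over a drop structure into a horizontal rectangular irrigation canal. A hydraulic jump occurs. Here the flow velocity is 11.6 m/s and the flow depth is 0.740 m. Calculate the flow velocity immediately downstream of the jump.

V₂ = 2.07 m/s

Fr₁ = V₁/√(g·y₁) = 11.6/√(9.81×0.740) = 4.31.
Conjugate-depth relation: y₂/y₁ = ½[√(1 + 8Fr₁²) − 1] = ½[√149.3 − 1] = 5.61.
y₂ = 5.61 × 0.740 = 4.15 m.
q = V₁·y₁ = 11.6 × 0.740 = 8.58 m²/s.
V₂ = q/y₂ = 8.58/4.15 = 2.07 m/s.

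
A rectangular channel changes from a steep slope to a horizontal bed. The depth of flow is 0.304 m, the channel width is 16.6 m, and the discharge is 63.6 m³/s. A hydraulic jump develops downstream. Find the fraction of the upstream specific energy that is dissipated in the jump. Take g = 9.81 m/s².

q = Q/b = 63.6/16.6 = 3.83 m²/s; V₁ = q/y₁ = 12.6 m/s. Fr₁ = V₁/√(g·y₁) = 7.30.
By Bélanger, y₂/y₁ = ½[√(1 + 8Fr₁²) − 1] = ½[√427.1 − 1] = 9.83.
y₂ = 9.83 × 0.304 = 2.99 m.
E₁ = y₁ + V₁²/2g = 8.40 m. ΔE = (y₂ − y₁)³/(4y₁y₂) = 5.33 m. ΔE/E₁ = 5.33/8.40 = 0.634.

ΔE/E₁ = 0.634 (63.4%)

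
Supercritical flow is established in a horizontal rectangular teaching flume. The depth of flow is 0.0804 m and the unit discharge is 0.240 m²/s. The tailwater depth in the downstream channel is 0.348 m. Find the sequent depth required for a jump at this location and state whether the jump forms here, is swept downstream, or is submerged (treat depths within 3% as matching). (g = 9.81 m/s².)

y₂ = 0.344 m; the jump forms here

V₁ = q/y₁ = 0.240/0.0804 = 2.99 m/s. Fr₁ = V₁/√(g·y₁) = 2.99/√(9.81×0.0804) = 3.36.
Sequent-depth ratio: y₂/y₁ = ½[√(1 + 8Fr₁²) − 1] = ½[√91.38 − 1] = 4.28.
y₂ = 4.28 × 0.0804 = 0.344 m.
Tailwater y_tw = 0.348 m: y_tw ≈ y₂, so the jump forms here.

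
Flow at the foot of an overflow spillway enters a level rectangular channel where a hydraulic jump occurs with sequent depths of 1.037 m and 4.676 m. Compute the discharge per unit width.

For a rectangular channel the momentum equation gives q² = ½·g·y₁·y₂·(y₁ + y₂) = ½×9.81×1.037×4.676×5.713 = 135.9.
q = √135.9 = 11.66 m²/s.

q = 11.66 m²/s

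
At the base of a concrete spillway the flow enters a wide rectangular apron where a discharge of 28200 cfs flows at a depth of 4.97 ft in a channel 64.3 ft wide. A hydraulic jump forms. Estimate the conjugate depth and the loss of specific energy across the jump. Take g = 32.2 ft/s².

y₂ = 46.6 ft; ΔE = 77.9 ft

q = Q/b = 28200/64.3 = 439 ft²/s; V₁ = q/y₁ = 88.2 ft/s. Fr₁ = V₁/√(g·y₁) = 6.98.
Sequent-depth ratio: y₂/y₁ = ½[√(1 + 8Fr₁²) − 1] = ½[√390.3 − 1] = 9.38.
y₂ = 9.38 × 4.97 = 46.6 ft.
Head loss: ΔE = (y₂ − y₁)³/(4y₁y₂) = (46.6 − 4.97)³/(4×4.97×46.6) = 72180/927 = 77.9 ft.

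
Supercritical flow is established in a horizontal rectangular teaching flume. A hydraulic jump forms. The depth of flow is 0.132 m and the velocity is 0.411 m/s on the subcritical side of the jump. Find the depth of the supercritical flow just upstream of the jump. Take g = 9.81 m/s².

y₁ = 0.0283 m

Fr₂ = V₂/√(g·y₂) = 0.411/√(9.81×0.132) = 0.361.
From the momentum equation (using Fr₂), y₁/y₂ = ½[√(1 + 8Fr₂²) − 1] = ½[√2.044 − 1] = 0.215.
y₁ = 0.215 × 0.132 = 0.0283 m.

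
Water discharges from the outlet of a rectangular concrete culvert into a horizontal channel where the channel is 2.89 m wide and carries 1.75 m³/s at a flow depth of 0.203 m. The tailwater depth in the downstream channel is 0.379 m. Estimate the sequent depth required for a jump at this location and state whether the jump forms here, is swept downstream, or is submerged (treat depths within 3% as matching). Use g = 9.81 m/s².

q = Q/b = 1.75/2.89 = 0.606 m²/s; V₁ = q/y₁ = 2.98 m/s. Fr₁ = V₁/√(g·y₁) = 2.11.
Bélanger equation: y₂/y₁ = ½[√(1 + 8Fr₁²) − 1] = ½[√36.74 − 1] = 2.53.
y₂ = 2.53 × 0.203 = 0.514 m.
Tailwater y_tw = 0.379 m: y_tw < y₂, so the jump is swept downstream.

y₂ = 0.514 m; the jump is swept downstream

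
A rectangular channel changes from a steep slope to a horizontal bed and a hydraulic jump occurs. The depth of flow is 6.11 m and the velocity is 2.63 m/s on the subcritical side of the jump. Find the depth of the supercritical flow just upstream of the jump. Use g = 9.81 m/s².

y₁ = 1.18 m

Fr₂ = V₂/√(g·y₂) = 2.63/√(9.81×6.11) = 0.340.
Applying the sequent-depth relation in reverse, y₁/y₂ = ½[√(1 + 8Fr₂²) − 1] = ½[√1.923 − 1] = 0.193.
y₁ = 0.193 × 6.11 = 1.18 m.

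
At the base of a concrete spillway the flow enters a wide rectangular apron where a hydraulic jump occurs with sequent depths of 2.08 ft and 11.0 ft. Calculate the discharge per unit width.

For a rectangular channel the momentum equation gives q² = ½·g·y₁·y₂·(y₁ + y₂) = ½×32.2×2.08×11.0×13.1 = 4818.
q = √4818 = 69.4 ft²/s.

q = 69.4 ft²/s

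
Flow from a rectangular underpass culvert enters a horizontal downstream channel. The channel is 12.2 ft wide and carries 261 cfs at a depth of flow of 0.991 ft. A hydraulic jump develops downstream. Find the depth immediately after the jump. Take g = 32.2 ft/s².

y₂ = 4.88 ft

q = Q/b = 261/12.2 = 21.4 ft²/s; V₁ = q/y₁ = 21.6 ft/s. Fr₁ = V₁/√(g·y₁) = 3.82.
By Bélanger, y₂/y₁ = ½[√(1 + 8Fr₁²) − 1] = ½[√117.8 − 1] = 4.93.
y₂ = 4.93 × 0.991 = 4.88 ft.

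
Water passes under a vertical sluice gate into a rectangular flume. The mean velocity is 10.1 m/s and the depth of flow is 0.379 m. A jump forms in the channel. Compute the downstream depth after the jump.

y₂ = 2.62 m

Fr₁ = V₁/√(g·y₁) = 10.1/√(9.81×0.379) = 5.24.
Conjugate-depth relation: y₂/y₁ = ½[√(1 + 8Fr₁²) − 1] = ½[√220.5 − 1] = 6.92.
y₂ = 6.92 × 0.379 = 2.62 m.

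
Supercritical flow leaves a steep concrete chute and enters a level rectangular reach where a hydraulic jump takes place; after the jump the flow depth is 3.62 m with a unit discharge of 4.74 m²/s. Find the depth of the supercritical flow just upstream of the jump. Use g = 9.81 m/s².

V₂ = q/y₂ = 4.74/3.62 = 1.31 m/s; Fr₂ = V₂/√(g·y₂) = 0.220.
The Bélanger relation is symmetric: y₁/y₂ = ½[√(1 + 8Fr₂²) − 1] = ½[√1.386 − 1] = 0.0887.
y₁ = 0.0887 × 3.62 = 0.321 m.

y₁ = 0.321 m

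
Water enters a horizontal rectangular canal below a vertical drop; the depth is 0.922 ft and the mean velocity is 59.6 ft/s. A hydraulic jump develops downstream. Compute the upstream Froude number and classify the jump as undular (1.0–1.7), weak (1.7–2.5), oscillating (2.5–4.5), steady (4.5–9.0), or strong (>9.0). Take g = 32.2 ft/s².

Fr₁ = V₁/√(g·y₁) = 59.6/√(32.2×0.922) = 10.9.
Fr₁ = 10.9 lies in the strong range.

Fr₁ = 10.9; strong jump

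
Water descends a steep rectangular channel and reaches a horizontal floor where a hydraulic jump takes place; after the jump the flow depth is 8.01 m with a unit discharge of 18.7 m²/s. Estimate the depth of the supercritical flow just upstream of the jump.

y₁ = 0.989 m

V₂ = q/y₂ = 18.7/8.01 = 2.33 m/s; Fr₂ = V₂/√(g·y₂) = 0.263.
From the momentum equation (using Fr₂), y₁/y₂ = ½[√(1 + 8Fr₂²) − 1] = ½[√1.555 − 1] = 0.123.
y₁ = 0.123 × 8.01 = 0.989 m.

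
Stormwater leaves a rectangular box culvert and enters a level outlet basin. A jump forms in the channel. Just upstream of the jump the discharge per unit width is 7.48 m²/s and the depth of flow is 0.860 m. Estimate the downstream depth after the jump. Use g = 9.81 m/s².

y₂ = 3.24 m

V₁ = q/y₁ = 7.48/0.860 = 8.70 m/s. Fr₁ = V₁/√(g·y₁) = 8.70/√(9.81×0.860) = 2.99.
From the momentum equation for a rectangular channel, y₂/y₁ = ½[√(1 + 8Fr₁²) − 1] = ½[√72.73 − 1] = 3.76.
y₂ = 3.76 × 0.860 = 3.24 m.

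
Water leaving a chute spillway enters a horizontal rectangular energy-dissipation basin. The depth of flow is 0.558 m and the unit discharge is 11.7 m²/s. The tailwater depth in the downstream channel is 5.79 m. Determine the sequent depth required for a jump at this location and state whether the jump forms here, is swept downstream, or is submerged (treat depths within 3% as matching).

y₂ = 6.80 m; the jump is swept downstream

V₁ = q/y₁ = 11.7/0.558 = 21.0 m/s. Fr₁ = V₁/√(g·y₁) = 21.0/√(9.81×0.558) = 8.96.
Bélanger equation: y₂/y₁ = ½[√(1 + 8Fr₁²) − 1] = ½[√643.5 − 1] = 12.2.
y₂ = 12.2 × 0.558 = 6.80 m.
Tailwater y_tw = 5.79 m: y_tw < y₂, so the jump is swept downstream.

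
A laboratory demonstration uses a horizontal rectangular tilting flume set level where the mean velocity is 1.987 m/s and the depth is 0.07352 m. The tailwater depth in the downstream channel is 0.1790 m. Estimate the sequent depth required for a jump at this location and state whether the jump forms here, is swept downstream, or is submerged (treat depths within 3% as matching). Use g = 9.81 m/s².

y₂ = 0.2093 m; the jump is swept downstream

Fr₁ = V₁/√(g·y₁) = 1.987/√(9.81×0.07352) = 2.340.
Sequent-depth ratio: y₂/y₁ = ½[√(1 + 8Fr₁²) − 1] = ½[√44.794 − 1] = 2.846.
y₂ = 2.846 × 0.07352 = 0.2093 m.
Tailwater y_tw = 0.1790 m: y_tw < y₂, so the jump is swept downstream.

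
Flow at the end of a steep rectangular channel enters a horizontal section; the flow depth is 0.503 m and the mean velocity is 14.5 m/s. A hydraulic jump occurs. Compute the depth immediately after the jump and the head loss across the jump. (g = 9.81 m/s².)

y₂ = 4.40 m; ΔE = 6.68 m

Fr₁ = V₁/√(g·y₁) = 14.5/√(9.81×0.503) = 6.53.
Bélanger equation: y₂/y₁ = ½[√(1 + 8Fr₁²) − 1] = ½[√341.9 − 1] = 8.74.
y₂ = 8.74 × 0.503 = 4.40 m.
q = V₁·y₁ = 14.5 × 0.503 = 7.29 m²/s. V₂ = q/y₂ = 7.29/4.40 = 1.66 m/s. E₁ = y₁ + V₁²/2g = 11.2 m; E₂ = y₂ + V₂²/2g = 4.54 m. ΔE = E₁ − E₂ = 6.68 m.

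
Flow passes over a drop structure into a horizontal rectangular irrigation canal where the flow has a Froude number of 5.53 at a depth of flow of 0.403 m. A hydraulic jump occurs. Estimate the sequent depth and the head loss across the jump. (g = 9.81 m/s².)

y₂ = 2.96 m; ΔE = 3.49 m

Fr₁ = 5.53 (given).
From the momentum equation for a rectangular channel, y₂/y₁ = ½[√(1 + 8Fr₁²) − 1] = ½[√245.6 − 1] = 7.34.
y₂ = 7.34 × 0.403 = 2.96 m.
Head loss: ΔE = (y₂ − y₁)³/(4y₁y₂) = (2.96 − 0.403)³/(4×0.403×2.96) = 16.7/4.77 = 3.49 m.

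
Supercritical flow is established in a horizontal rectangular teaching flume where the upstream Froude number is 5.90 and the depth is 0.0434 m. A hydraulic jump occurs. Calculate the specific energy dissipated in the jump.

ΔE = 0.445 m

Fr₁ = 5.90 (given).
By Bélanger, y₂/y₁ = ½[√(1 + 8Fr₁²) − 1] = ½[√279.5 − 1] = 7.86.
y₂ = 7.86 × 0.0434 = 0.341 m.
Head loss: ΔE = (y₂ − y₁)³/(4y₁y₂) = (0.341 − 0.0434)³/(4×0.0434×0.341) = 0.0264/0.0592 = 0.445 m.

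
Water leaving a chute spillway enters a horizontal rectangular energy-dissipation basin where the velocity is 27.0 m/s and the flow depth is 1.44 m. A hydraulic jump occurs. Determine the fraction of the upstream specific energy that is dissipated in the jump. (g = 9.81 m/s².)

ΔE/E₁ = 0.629 (62.9%)

Fr₁ = V₁/√(g·y₁) = 27.0/√(9.81×1.44) = 7.18.
From the momentum equation for a rectangular channel, y₂/y₁ = ½[√(1 + 8Fr₁²) − 1] = ½[√413.8 − 1] = 9.67.
y₂ = 9.67 × 1.44 = 13.9 m.
E₁ = y₁ + V₁²/2g = 38.6 m. ΔE = (y₂ − y₁)³/(4y₁y₂) = 24.3 m. ΔE/E₁ = 24.3/38.6 = 0.629.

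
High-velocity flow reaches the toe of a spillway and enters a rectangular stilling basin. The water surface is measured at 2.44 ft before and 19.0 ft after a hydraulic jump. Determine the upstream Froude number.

For a rectangular channel the momentum equation gives q² = ½·g·y₁·y₂·(y₁ + y₂) = ½×32.2×2.44×19.0×21.4 = 16003.
q = √16003 = 127 ft²/s.
V₁ = q/y₁ = 51.8 ft/s; Fr₁ = V₁/√(g·y₁) = 5.85.

Fr₁ = 5.85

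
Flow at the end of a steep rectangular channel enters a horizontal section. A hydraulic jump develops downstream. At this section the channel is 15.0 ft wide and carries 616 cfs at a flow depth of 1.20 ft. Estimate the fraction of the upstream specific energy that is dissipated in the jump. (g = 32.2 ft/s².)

ΔE/E₁ = 0.530 (53.0%)

q = Q/b = 616/15.0 = 41.1 ft²/s; V₁ = q/y₁ = 34.2 ft/s. Fr₁ = V₁/√(g·y₁) = 5.51.
By Bélanger, y₂/y₁ = ½[√(1 + 8Fr₁²) − 1] = ½[√243.5 − 1] = 7.30.
y₂ = 7.30 × 1.20 = 8.76 ft.
E₁ = y₁ + V₁²/2g = 19.4 ft. ΔE = (y₂ − y₁)³/(4y₁y₂) = 10.3 ft. ΔE/E₁ = 10.3/19.4 = 0.530.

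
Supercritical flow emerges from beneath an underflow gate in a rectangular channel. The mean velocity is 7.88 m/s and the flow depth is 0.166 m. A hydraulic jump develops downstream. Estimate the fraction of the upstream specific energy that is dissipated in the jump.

Fr₁ = V₁/√(g·y₁) = 7.88/√(9.81×0.166) = 6.18.
Bélanger equation: y₂/y₁ = ½[√(1 + 8Fr₁²) − 1] = ½[√306.0 − 1] = 8.25.
y₂ = 8.25 × 0.166 = 1.37 m.
E₁ = y₁ + V₁²/2g = 3.33 m. ΔE = (y₂ − y₁)³/(4y₁y₂) = 1.92 m. ΔE/E₁ = 1.92/3.33 = 0.575.

ΔE/E₁ = 0.575 (57.5%)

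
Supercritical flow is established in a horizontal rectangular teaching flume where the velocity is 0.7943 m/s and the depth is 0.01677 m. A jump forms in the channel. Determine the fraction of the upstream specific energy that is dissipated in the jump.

ΔE/E₁ = 0.0841 (8.41%)

Fr₁ = V₁/√(g·y₁) = 0.7943/√(9.81×0.01677) = 1.958.
By Bélanger, y₂/y₁ = ½[√(1 + 8Fr₁²) − 1] = ½[√31.680 − 1] = 2.314.
y₂ = 2.314 × 0.01677 = 0.03881 m.
E₁ = y₁ + V₁²/2g = 0.04893 m. ΔE = (y₂ − y₁)³/(4y₁y₂) = 0.004112 m. ΔE/E₁ = 0.004112/0.04893 = 0.0841.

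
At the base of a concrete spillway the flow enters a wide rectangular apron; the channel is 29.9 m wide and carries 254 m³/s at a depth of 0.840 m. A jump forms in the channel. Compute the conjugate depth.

q = Q/b = 254/29.9 = 8.49 m²/s; V₁ = q/y₁ = 10.1 m/s. Fr₁ = V₁/√(g·y₁) = 3.52.
From the momentum equation for a rectangular channel, y₂/y₁ = ½[√(1 + 8Fr₁²) − 1] = ½[√100.3 − 1] = 4.51.
y₂ = 4.51 × 0.840 = 3.79 m.

y₂ = 3.79 m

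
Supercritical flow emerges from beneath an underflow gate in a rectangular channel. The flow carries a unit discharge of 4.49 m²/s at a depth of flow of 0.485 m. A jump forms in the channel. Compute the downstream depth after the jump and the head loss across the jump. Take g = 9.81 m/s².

V₁ = q/y₁ = 4.49/0.485 = 9.26 m/s. Fr₁ = V₁/√(g·y₁) = 9.26/√(9.81×0.485) = 4.24.
Conjugate-depth relation: y₂/y₁ = ½[√(1 + 8Fr₁²) − 1] = ½[√145.1 − 1] = 5.52.
y₂ = 5.52 × 0.485 = 2.68 m.
V₂ = q/y₂ = 4.49/2.68 = 1.68 m/s. E₁ = y₁ + V₁²/2g = 4.85 m; E₂ = y₂ + V₂²/2g = 2.82 m. ΔE = E₁ − E₂ = 2.03 m.

y₂ = 2.68 m; ΔE = 2.03 m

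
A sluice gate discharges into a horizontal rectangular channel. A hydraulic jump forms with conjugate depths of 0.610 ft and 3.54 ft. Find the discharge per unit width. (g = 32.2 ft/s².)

For a rectangular channel the momentum equation gives q² = ½·g·y₁·y₂·(y₁ + y₂) = ½×32.2×0.610×3.54×4.15 = 144.
q = √144 = 12.0 ft²/s.

q = 12.0 ft²/s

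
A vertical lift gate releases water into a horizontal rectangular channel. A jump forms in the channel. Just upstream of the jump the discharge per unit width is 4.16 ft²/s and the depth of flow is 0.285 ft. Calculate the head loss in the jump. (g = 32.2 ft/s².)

V₁ = q/y₁ = 4.16/0.285 = 14.6 ft/s. Fr₁ = V₁/√(g·y₁) = 14.6/√(32.2×0.285) = 4.82.
From the momentum equation for a rectangular channel, y₂/y₁ = ½[√(1 + 8Fr₁²) − 1] = ½[√186.7 − 1] = 6.33.
y₂ = 6.33 × 0.285 = 1.80 ft.
Head loss: ΔE = (y₂ − y₁)³/(4y₁y₂) = (1.80 − 0.285)³/(4×0.285×1.80) = 3.51/2.06 = 1.71 ft.

ΔE = 1.71 ft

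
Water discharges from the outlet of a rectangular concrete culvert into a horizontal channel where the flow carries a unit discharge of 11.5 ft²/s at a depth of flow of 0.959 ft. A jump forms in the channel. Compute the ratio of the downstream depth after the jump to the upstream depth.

V₁ = q/y₁ = 11.5/0.959 = 12.0 ft/s. Fr₁ = V₁/√(g·y₁) = 12.0/√(32.2×0.959) = 2.16.
Bélanger equation: y₂/y₁ = ½[√(1 + 8Fr₁²) − 1] = ½[√38.25 − 1] = 2.59.

y₂/y₁ = 2.59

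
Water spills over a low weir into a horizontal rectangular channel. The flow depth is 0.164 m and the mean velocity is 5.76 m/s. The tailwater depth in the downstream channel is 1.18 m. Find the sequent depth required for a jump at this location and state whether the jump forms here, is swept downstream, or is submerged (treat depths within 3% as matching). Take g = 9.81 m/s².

y₂ = 0.974 m; the jump is submerged

Fr₁ = V₁/√(g·y₁) = 5.76/√(9.81×0.164) = 4.54.
From the momentum equation for a rectangular channel, y₂/y₁ = ½[√(1 + 8Fr₁²) − 1] = ½[√166.0 − 1] = 5.94.
y₂ = 5.94 × 0.164 = 0.974 m.
Tailwater y_tw = 1.18 m: y_tw > y₂, so the jump is submerged.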